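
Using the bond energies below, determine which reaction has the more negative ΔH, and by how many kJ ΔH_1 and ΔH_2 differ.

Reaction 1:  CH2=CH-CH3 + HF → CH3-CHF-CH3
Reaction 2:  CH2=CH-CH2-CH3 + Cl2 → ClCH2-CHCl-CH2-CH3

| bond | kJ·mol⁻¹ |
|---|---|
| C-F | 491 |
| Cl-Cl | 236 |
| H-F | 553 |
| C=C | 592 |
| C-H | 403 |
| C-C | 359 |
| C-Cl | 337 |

Reaction 1:
  Bonds broken (reactants):
    C-C: 1 × 359 = 359
    C-H: 6 × 403 = 2418
    C=C: 1 × 592 = 592
    H-F: 1 × 553 = 553
    Σ(broken) = 3922 kJ
  Bonds formed (products):
    C-C: 2 × 359 = 718
    C-F: 1 × 491 = 491
    C-H: 7 × 403 = 2821
    Σ(formed) = 4030 kJ
  ΔH_1 = 3922 − 4030 = −108 kJ
Reaction 2:
  Bonds broken (reactants):
    C-C: 2 × 359 = 718
    C-H: 8 × 403 = 3224
    C=C: 1 × 592 = 592
    Cl-Cl: 1 × 236 = 236
    Σ(broken) = 4770 kJ
  Bonds formed (products):
    C-C: 3 × 359 = 1077
    C-Cl: 2 × 337 = 674
    C-H: 8 × 403 = 3224
    Σ(formed) = 4975 kJ
  ΔH_2 = 4770 − 4975 = −205 kJ
ΔH_1 − ΔH_2 = +97 kJ, so reaction 2 has the more negative ΔH; |ΔH_1 − ΔH_2| = 97 kJ.

Reaction 2, by 97 kJ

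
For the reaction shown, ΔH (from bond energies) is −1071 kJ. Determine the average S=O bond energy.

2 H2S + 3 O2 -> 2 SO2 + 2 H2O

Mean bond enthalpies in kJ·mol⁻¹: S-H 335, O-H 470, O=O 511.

Let D be the S=O bond energy.
Σ(broken) = 3×511 + 4×335 = 2873
Σ(formed) = 4×470 + 4×D = 1880 + 4D
ΔH = Σ(broken) − Σ(formed) = (2873) − (1880 + 4D) = +993 − 4D
Setting this equal to −1071 kJ gives 4D = 2064, so D = 516 kJ/mol.

D(S=O) ≈ 516 kJ/mol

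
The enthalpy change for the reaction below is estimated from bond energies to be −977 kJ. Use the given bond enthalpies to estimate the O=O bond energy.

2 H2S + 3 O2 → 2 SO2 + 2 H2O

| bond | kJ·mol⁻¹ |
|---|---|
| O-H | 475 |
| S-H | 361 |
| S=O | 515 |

D(O=O) ≈ 513 kJ/mol

Let D be the O=O bond energy.
Σ(broken) = 3×D + 4×361 = 1444 + 3D
Σ(formed) = 4×475 + 4×515 = 3960
ΔH = Σ(broken) − Σ(formed) = (1444 + 3D) − (3960) = −2516 + 3D
Setting this equal to −977 kJ gives 3D = 1539, so D = 513 kJ/mol.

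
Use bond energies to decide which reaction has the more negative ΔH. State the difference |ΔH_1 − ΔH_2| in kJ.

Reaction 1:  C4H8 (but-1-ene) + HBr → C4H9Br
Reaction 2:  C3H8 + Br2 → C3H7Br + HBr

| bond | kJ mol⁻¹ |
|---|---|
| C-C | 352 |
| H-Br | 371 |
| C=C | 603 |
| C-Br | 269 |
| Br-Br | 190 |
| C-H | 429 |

Reaction 1, by 55 kJ

Reaction 1:
  Bonds broken (reactants):
    C-C: 2 × 352 = 704
    C-H: 8 × 429 = 3432
    C=C: 1 × 603 = 603
    H-Br: 1 × 371 = 371
    Σ(broken) = 5110 kJ
  Bonds formed (products):
    C-Br: 1 × 269 = 269
    C-C: 3 × 352 = 1056
    C-H: 9 × 429 = 3861
    Σ(formed) = 5186 kJ
  ΔH_1 = 5110 − 5186 = −76 kJ
Reaction 2:
  Bonds broken (reactants):
    Br-Br: 1 × 190 = 190
    C-C: 2 × 352 = 704
    C-H: 8 × 429 = 3432
    Σ(broken) = 4326 kJ
  Bonds formed (products):
    C-Br: 1 × 269 = 269
    C-C: 2 × 352 = 704
    C-H: 7 × 429 = 3003
    H-Br: 1 × 371 = 371
    Σ(formed) = 4347 kJ
  ΔH_2 = 4326 − 4347 = −21 kJ
ΔH_1 − ΔH_2 = −55 kJ, so reaction 1 has the more negative ΔH; |ΔH_1 − ΔH_2| = 55 kJ.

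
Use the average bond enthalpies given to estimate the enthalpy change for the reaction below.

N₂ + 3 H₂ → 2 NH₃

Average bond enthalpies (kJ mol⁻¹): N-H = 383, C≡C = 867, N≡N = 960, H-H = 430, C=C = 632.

ΔH ≈ −48 kJ

Bonds broken (reactants):
  H-H: 3 × 430 = 1290
  N≡N: 1 × 960 = 960
  Σ(broken) = 2250 kJ
Bonds formed (products):
  N-H: 6 × 383 = 2298
  Σ(formed) = 2298 kJ
ΔH = Σ(broken) − Σ(formed) = 2250 − 2298 = −48 kJ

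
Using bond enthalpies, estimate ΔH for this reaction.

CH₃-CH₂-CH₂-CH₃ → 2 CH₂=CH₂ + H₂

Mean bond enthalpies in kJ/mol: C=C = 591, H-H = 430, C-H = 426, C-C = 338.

ΔH ≈ +254 kJ

Bonds broken (reactants):
  C-C: 3 × 338 = 1014
  C-H: 10 × 426 = 4260
  Σ(broken) = 5274 kJ
Bonds formed (products):
  C-H: 8 × 426 = 3408
  C=C: 2 × 591 = 1182
  H-H: 1 × 430 = 430
  Σ(formed) = 5020 kJ
ΔH = Σ(broken) − Σ(formed) = 5274 − 5020 = +254 kJ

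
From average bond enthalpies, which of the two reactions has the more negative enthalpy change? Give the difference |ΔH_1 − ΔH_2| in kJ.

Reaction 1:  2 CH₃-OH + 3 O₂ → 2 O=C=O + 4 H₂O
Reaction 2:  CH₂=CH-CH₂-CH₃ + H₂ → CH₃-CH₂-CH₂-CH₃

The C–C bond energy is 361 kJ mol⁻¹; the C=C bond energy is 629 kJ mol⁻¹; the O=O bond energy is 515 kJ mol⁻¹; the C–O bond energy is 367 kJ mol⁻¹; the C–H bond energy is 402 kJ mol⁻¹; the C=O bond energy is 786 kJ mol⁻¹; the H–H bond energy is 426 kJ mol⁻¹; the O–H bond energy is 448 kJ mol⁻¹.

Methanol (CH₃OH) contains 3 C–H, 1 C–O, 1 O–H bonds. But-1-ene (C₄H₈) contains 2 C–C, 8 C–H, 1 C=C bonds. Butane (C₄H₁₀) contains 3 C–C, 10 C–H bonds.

Reaction 1:
  Bonds broken (reactants):
    C–H: 6 × 402 = 2412
    C–O: 2 × 367 = 734
    O–H: 2 × 448 = 896
    O=O: 3 × 515 = 1545
    Σ(broken) = 5587 kJ
  Bonds formed (products):
    C=O: 4 × 786 = 3144
    O–H: 8 × 448 = 3584
    Σ(formed) = 6728 kJ
  ΔH_1 = 5587 − 6728 = −1141 kJ
Reaction 2:
  Bonds broken (reactants):
    C–C: 2 × 361 = 722
    C–H: 8 × 402 = 3216
    C=C: 1 × 629 = 629
    H–H: 1 × 426 = 426
    Σ(broken) = 4993 kJ
  Bonds formed (products):
    C–C: 3 × 361 = 1083
    C–H: 10 × 402 = 4020
    Σ(formed) = 5103 kJ
  ΔH_2 = 4993 − 5103 = −110 kJ
ΔH_1 − ΔH_2 = −1031 kJ, so reaction 1 has the more negative ΔH; |ΔH_1 − ΔH_2| = 1031 kJ.

Reaction 1, by 1031 kJ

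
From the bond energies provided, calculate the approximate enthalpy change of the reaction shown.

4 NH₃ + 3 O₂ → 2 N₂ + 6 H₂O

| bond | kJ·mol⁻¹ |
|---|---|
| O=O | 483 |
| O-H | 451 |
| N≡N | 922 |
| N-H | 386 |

Bonds broken (reactants):
  N-H: 12 × 386 = 4632
  O=O: 3 × 483 = 1449
  Σ(broken) = 6081 kJ
Bonds formed (products):
  N≡N: 2 × 922 = 1844
  O-H: 12 × 451 = 5412
  Σ(formed) = 7256 kJ
ΔH = Σ(broken) − Σ(formed) = 6081 − 7256 = −1175 kJ

ΔH ≈ −1175 kJ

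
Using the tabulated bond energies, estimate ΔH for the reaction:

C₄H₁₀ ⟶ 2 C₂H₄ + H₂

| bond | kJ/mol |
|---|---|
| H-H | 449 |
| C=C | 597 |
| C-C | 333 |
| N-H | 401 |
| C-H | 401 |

Bonds broken (reactants):
  C-C: 3 × 333 = 999
  C-H: 10 × 401 = 4010
  Σ(broken) = 5009 kJ
Bonds formed (products):
  C-H: 8 × 401 = 3208
  C=C: 2 × 597 = 1194
  H-H: 1 × 449 = 449
  Σ(formed) = 4851 kJ
ΔH = Σ(broken) − Σ(formed) = 5009 − 4851 = +158 kJ

ΔH ≈ +158 kJ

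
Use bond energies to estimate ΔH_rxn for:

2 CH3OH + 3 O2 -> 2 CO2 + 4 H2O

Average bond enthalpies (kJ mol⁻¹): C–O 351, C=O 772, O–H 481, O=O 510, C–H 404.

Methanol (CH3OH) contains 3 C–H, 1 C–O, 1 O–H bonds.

ΔH ≈ −1318 kJ

Bonds broken (reactants):
  C–H: 6 × 404 = 2424
  C–O: 2 × 351 = 702
  O–H: 2 × 481 = 962
  O=O: 3 × 510 = 1530
  Σ(broken) = 5618 kJ
Bonds formed (products):
  C=O: 4 × 772 = 3088
  O–H: 8 × 481 = 3848
  Σ(formed) = 6936 kJ
ΔH = Σ(broken) − Σ(formed) = 5618 − 6936 = −1318 kJ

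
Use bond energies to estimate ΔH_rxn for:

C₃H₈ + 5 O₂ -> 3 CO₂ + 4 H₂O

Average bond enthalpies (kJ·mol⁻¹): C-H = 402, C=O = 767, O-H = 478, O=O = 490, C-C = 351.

Bonds broken (reactants):
  C-C: 2 × 351 = 702
  C-H: 8 × 402 = 3216
  O=O: 5 × 490 = 2450
  Σ(broken) = 6368 kJ
Bonds formed (products):
  C=O: 6 × 767 = 4602
  O-H: 8 × 478 = 3824
  Σ(formed) = 8426 kJ
ΔH = Σ(broken) − Σ(formed) = 6368 − 8426 = −2058 kJ

ΔH ≈ −2058 kJ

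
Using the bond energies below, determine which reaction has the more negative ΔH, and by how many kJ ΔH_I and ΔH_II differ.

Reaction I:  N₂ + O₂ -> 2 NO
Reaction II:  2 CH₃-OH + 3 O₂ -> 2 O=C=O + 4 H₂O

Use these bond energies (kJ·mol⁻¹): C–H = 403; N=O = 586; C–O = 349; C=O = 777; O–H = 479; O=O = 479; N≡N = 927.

Reaction I:
  Bonds broken (reactants):
    N≡N: 1 × 927 = 927
    O=O: 1 × 479 = 479
    Σ(broken) = 1406 kJ
  Bonds formed (products):
    N=O: 2 × 586 = 1172
    Σ(formed) = 1172 kJ
  ΔH_I = 1406 − 1172 = +234 kJ
Reaction II:
  Bonds broken (reactants):
    C–H: 6 × 403 = 2418
    C–O: 2 × 349 = 698
    O–H: 2 × 479 = 958
    O=O: 3 × 479 = 1437
    Σ(broken) = 5511 kJ
  Bonds formed (products):
    C=O: 4 × 777 = 3108
    O–H: 8 × 479 = 3832
    Σ(formed) = 6940 kJ
  ΔH_II = 5511 − 6940 = −1429 kJ
ΔH_I − ΔH_II = +1663 kJ, so reaction II has the more negative ΔH; |ΔH_I − ΔH_II| = 1663 kJ.

Reaction II, by 1663 kJ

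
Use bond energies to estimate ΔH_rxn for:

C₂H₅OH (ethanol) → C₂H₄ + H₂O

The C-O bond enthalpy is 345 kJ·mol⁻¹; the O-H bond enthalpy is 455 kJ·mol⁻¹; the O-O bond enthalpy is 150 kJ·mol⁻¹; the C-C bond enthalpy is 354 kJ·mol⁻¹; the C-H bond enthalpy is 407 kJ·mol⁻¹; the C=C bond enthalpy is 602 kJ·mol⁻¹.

ΔH ≈ +49 kJ

Bonds broken (reactants):
  C-C: 1 × 354 = 354
  C-H: 5 × 407 = 2035
  C-O: 1 × 345 = 345
  O-H: 1 × 455 = 455
  Σ(broken) = 3189 kJ
Bonds formed (products):
  C-H: 4 × 407 = 1628
  C=C: 1 × 602 = 602
  O-H: 2 × 455 = 910
  Σ(formed) = 3140 kJ
ΔH = Σ(broken) − Σ(formed) = 3189 − 3140 = +49 kJ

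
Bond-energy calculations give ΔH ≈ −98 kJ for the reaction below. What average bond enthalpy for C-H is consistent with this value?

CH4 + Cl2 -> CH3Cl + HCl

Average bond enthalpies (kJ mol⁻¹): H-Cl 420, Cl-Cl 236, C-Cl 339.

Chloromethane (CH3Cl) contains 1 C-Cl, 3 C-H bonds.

D(C-H) ≈ 425 kJ/mol

Let D be the C-H bond energy.
Σ(broken) = 4×D + 1×236 = 236 + 4D
Σ(formed) = 1×339 + 3×D + 1×420 = 759 + 3D
ΔH = Σ(broken) − Σ(formed) = (236 + 4D) − (759 + 3D) = −523 + D
Setting this equal to −98 kJ gives D = 425 kJ/mol.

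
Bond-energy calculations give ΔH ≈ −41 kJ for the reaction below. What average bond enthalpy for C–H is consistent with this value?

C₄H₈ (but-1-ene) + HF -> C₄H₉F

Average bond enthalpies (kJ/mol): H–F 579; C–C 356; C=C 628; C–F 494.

D(C–H) ≈ 398 kJ/mol

Let D be the C–H bond energy.
Σ(broken) = 2×356 + 8×D + 1×628 + 1×579 = 1919 + 8D
Σ(formed) = 3×356 + 1×494 + 9×D = 1562 + 9D
ΔH = Σ(broken) − Σ(formed) = (1919 + 8D) − (1562 + 9D) = +357 − D
Setting this equal to −41 kJ gives D = 398 kJ/mol.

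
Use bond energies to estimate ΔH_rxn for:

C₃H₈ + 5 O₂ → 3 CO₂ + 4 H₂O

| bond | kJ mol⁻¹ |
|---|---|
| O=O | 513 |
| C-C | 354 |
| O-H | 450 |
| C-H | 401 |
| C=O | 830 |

Bonds broken (reactants):
  C-C: 2 × 354 = 708
  C-H: 8 × 401 = 3208
  O=O: 5 × 513 = 2565
  Σ(broken) = 6481 kJ
Bonds formed (products):
  C=O: 6 × 830 = 4980
  O-H: 8 × 450 = 3600
  Σ(formed) = 8580 kJ
ΔH = Σ(broken) − Σ(formed) = 6481 − 8580 = −2099 kJ

ΔH ≈ −2099 kJ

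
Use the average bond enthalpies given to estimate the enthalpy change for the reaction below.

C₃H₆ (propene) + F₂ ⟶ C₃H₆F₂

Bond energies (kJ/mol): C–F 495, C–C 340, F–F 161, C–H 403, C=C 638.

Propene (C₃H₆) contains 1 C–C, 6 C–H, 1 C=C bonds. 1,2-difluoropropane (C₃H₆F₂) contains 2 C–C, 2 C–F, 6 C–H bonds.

Bonds broken (reactants):
  C–C: 1 × 340 = 340
  C–H: 6 × 403 = 2418
  C=C: 1 × 638 = 638
  F–F: 1 × 161 = 161
  Σ(broken) = 3557 kJ
Bonds formed (products):
  C–C: 2 × 340 = 680
  C–F: 2 × 495 = 990
  C–H: 6 × 403 = 2418
  Σ(formed) = 4088 kJ
ΔH = Σ(broken) − Σ(formed) = 3557 − 4088 = −531 kJ

ΔH ≈ −531 kJ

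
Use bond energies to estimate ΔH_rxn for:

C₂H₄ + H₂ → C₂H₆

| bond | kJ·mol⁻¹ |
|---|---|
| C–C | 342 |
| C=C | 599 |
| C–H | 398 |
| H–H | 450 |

ΔH ≈ −89 kJ

Bonds broken (reactants):
  C–H: 4 × 398 = 1592
  C=C: 1 × 599 = 599
  H–H: 1 × 450 = 450
  Σ(broken) = 2641 kJ
Bonds formed (products):
  C–C: 1 × 342 = 342
  C–H: 6 × 398 = 2388
  Σ(formed) = 2730 kJ
ΔH = Σ(broken) − Σ(formed) = 2641 − 2730 = −89 kJ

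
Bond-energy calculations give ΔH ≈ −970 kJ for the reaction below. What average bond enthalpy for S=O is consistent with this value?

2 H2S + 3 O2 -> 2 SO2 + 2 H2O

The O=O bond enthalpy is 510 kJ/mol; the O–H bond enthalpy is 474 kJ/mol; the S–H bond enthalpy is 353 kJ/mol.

D(S=O) ≈ 504 kJ/mol

Let D be the S=O bond energy.
Σ(broken) = 3×510 + 4×353 = 2942
Σ(formed) = 4×474 + 4×D = 1896 + 4D
ΔH = Σ(broken) − Σ(formed) = (2942) − (1896 + 4D) = +1046 − 4D
Setting this equal to −970 kJ gives 4D = 2016, so D = 504 kJ/mol.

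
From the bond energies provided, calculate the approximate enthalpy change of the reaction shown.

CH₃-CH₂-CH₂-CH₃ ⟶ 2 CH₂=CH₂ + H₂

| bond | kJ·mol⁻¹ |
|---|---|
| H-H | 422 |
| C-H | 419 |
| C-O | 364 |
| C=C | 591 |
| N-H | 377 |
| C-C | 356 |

ΔH ≈ +302 kJ

Bonds broken (reactants):
  C-C: 3 × 356 = 1068
  C-H: 10 × 419 = 4190
  Σ(broken) = 5258 kJ
Bonds formed (products):
  C-H: 8 × 419 = 3352
  C=C: 2 × 591 = 1182
  H-H: 1 × 422 = 422
  Σ(formed) = 4956 kJ
ΔH = Σ(broken) − Σ(formed) = 5258 − 4956 = +302 kJ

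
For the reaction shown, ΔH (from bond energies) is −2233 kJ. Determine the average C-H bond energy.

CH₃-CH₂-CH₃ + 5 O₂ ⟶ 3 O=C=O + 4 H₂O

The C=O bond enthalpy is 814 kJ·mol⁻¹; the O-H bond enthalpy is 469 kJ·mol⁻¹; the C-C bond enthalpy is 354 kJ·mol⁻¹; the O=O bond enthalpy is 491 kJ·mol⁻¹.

D(C-H) ≈ 405 kJ/mol

Let D be the C-H bond energy.
Σ(broken) = 2×354 + 8×D + 5×491 = 3163 + 8D
Σ(formed) = 6×814 + 8×469 = 8636
ΔH = Σ(broken) − Σ(formed) = (3163 + 8D) − (8636) = −5473 + 8D
Setting this equal to −2233 kJ gives 8D = 3240, so D = 405 kJ/mol.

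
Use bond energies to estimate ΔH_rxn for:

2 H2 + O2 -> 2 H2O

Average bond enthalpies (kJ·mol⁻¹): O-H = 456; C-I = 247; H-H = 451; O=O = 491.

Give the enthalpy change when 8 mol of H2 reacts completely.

Bonds broken (reactants):
  H-H: 2 × 451 = 902
  O=O: 1 × 491 = 491
  Σ(broken) = 1393 kJ
Bonds formed (products):
  O-H: 4 × 456 = 1824
  Σ(formed) = 1824 kJ
ΔH = Σ(broken) − Σ(formed) = 1393 − 1824 = −431 kJ
For 4× the reaction as written: 4 × (−431) = −1724 kJ

ΔH = −1724 kJ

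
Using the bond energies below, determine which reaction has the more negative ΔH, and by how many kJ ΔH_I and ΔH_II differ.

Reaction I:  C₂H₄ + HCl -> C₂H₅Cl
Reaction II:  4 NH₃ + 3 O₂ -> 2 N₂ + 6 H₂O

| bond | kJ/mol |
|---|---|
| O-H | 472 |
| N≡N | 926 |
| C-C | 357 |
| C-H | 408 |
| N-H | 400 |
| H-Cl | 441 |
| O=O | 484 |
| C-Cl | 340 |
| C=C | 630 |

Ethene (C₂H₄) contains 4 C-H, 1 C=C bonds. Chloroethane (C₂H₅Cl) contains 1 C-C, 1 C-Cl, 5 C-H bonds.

Reaction II, by 1230 kJ

Reaction I:
  Bonds broken (reactants):
    C-H: 4 × 408 = 1632
    C=C: 1 × 630 = 630
    H-Cl: 1 × 441 = 441
    Σ(broken) = 2703 kJ
  Bonds formed (products):
    C-C: 1 × 357 = 357
    C-Cl: 1 × 340 = 340
    C-H: 5 × 408 = 2040
    Σ(formed) = 2737 kJ
  ΔH_I = 2703 − 2737 = −34 kJ
Reaction II:
  Bonds broken (reactants):
    N-H: 12 × 400 = 4800
    O=O: 3 × 484 = 1452
    Σ(broken) = 6252 kJ
  Bonds formed (products):
    N≡N: 2 × 926 = 1852
    O-H: 12 × 472 = 5664
    Σ(formed) = 7516 kJ
  ΔH_II = 6252 − 7516 = −1264 kJ
ΔH_I − ΔH_II = +1230 kJ, so reaction II has the more negative ΔH; |ΔH_I − ΔH_II| = 1230 kJ.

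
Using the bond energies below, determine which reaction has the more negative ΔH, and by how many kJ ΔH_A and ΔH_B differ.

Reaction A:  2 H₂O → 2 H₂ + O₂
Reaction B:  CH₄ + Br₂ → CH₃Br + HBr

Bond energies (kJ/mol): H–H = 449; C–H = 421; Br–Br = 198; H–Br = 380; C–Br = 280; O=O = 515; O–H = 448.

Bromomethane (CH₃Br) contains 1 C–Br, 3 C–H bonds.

Reaction B, by 420 kJ

Reaction A:
  Bonds broken (reactants):
    O–H: 4 × 448 = 1792
    Σ(broken) = 1792 kJ
  Bonds formed (products):
    H–H: 2 × 449 = 898
    O=O: 1 × 515 = 515
    Σ(formed) = 1413 kJ
  ΔH_A = 1792 − 1413 = +379 kJ
Reaction B:
  Bonds broken (reactants):
    Br–Br: 1 × 198 = 198
    C–H: 4 × 421 = 1684
    Σ(broken) = 1882 kJ
  Bonds formed (products):
    C–Br: 1 × 280 = 280
    C–H: 3 × 421 = 1263
    H–Br: 1 × 380 = 380
    Σ(formed) = 1923 kJ
  ΔH_B = 1882 − 1923 = −41 kJ
ΔH_A − ΔH_B = +420 kJ, so reaction B has the more negative ΔH; |ΔH_A − ΔH_B| = 420 kJ.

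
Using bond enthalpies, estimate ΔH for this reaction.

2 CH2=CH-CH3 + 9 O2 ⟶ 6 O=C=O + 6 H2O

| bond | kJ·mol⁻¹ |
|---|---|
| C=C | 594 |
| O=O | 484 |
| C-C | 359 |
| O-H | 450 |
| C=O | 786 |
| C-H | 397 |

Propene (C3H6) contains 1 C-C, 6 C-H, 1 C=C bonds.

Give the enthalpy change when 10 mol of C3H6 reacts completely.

Bonds broken (reactants):
  C-C: 2 × 359 = 718
  C-H: 12 × 397 = 4764
  C=C: 2 × 594 = 1188
  O=O: 9 × 484 = 4356
  Σ(broken) = 11026 kJ
Bonds formed (products):
  C=O: 12 × 786 = 9432
  O-H: 12 × 450 = 5400
  Σ(formed) = 14832 kJ
ΔH = Σ(broken) − Σ(formed) = 11026 − 14832 = −3806 kJ
For 5× the reaction as written: 5 × (−3806) = −19030 kJ

ΔH = −19030 kJ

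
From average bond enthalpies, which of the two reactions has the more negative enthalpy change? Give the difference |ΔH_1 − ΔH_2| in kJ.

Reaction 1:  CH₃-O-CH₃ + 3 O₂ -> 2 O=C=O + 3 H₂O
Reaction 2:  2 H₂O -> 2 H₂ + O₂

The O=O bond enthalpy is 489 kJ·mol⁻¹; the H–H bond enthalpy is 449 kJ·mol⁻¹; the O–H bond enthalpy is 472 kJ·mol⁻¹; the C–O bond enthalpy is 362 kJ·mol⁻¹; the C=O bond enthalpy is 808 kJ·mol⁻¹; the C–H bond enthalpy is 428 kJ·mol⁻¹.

Reaction 1:
  Bonds broken (reactants):
    C–H: 6 × 428 = 2568
    C–O: 2 × 362 = 724
    O=O: 3 × 489 = 1467
    Σ(broken) = 4759 kJ
  Bonds formed (products):
    C=O: 4 × 808 = 3232
    O–H: 6 × 472 = 2832
    Σ(formed) = 6064 kJ
  ΔH_1 = 4759 − 6064 = −1305 kJ
Reaction 2:
  Bonds broken (reactants):
    O–H: 4 × 472 = 1888
    Σ(broken) = 1888 kJ
  Bonds formed (products):
    H–H: 2 × 449 = 898
    O=O: 1 × 489 = 489
    Σ(formed) = 1387 kJ
  ΔH_2 = 1888 − 1387 = +501 kJ
ΔH_1 − ΔH_2 = −1806 kJ, so reaction 1 has the more negative ΔH; |ΔH_1 − ΔH_2| = 1806 kJ.

Reaction 1, by 1806 kJ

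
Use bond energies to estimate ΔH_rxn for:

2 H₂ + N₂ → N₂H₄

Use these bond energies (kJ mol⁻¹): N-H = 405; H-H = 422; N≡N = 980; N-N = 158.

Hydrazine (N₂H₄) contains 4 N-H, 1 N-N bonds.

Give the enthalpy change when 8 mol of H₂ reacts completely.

Bonds broken (reactants):
  H-H: 2 × 422 = 844
  N≡N: 1 × 980 = 980
  Σ(broken) = 1824 kJ
Bonds formed (products):
  N-H: 4 × 405 = 1620
  N-N: 1 × 158 = 158
  Σ(formed) = 1778 kJ
ΔH = Σ(broken) − Σ(formed) = 1824 − 1778 = +46 kJ
For 4× the reaction as written: 4 × (+46) = +184 kJ

ΔH = +184 kJ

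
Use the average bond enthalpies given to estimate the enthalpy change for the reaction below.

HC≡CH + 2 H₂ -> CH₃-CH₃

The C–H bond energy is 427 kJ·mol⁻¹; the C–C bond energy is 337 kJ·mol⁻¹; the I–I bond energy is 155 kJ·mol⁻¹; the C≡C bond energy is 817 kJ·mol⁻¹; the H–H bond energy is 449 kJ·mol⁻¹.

ΔH ≈ −330 kJ

Bonds broken (reactants):
  C≡C: 1 × 817 = 817
  C–H: 2 × 427 = 854
  H–H: 2 × 449 = 898
  Σ(broken) = 2569 kJ
Bonds formed (products):
  C–C: 1 × 337 = 337
  C–H: 6 × 427 = 2562
  Σ(formed) = 2899 kJ
ΔH = Σ(broken) − Σ(formed) = 2569 − 2899 = −330 kJ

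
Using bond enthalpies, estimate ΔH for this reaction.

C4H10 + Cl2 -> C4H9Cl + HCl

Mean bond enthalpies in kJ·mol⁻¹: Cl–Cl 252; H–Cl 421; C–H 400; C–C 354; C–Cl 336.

Bonds broken (reactants):
  C–C: 3 × 354 = 1062
  C–H: 10 × 400 = 4000
  Cl–Cl: 1 × 252 = 252
  Σ(broken) = 5314 kJ
Bonds formed (products):
  C–C: 3 × 354 = 1062
  C–Cl: 1 × 336 = 336
  C–H: 9 × 400 = 3600
  H–Cl: 1 × 421 = 421
  Σ(formed) = 5419 kJ
ΔH = Σ(broken) − Σ(formed) = 5314 − 5419 = −105 kJ

ΔH ≈ −105 kJ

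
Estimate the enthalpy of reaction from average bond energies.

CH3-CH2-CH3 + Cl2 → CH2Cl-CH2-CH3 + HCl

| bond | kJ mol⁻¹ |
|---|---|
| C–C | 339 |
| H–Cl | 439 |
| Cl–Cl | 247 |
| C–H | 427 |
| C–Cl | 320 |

ΔH ≈ −85 kJ

Bonds broken (reactants):
  C–C: 2 × 339 = 678
  C–H: 8 × 427 = 3416
  Cl–Cl: 1 × 247 = 247
  Σ(broken) = 4341 kJ
Bonds formed (products):
  C–C: 2 × 339 = 678
  C–Cl: 1 × 320 = 320
  C–H: 7 × 427 = 2989
  H–Cl: 1 × 439 = 439
  Σ(formed) = 4426 kJ
ΔH = Σ(broken) − Σ(formed) = 4341 − 4426 = −85 kJ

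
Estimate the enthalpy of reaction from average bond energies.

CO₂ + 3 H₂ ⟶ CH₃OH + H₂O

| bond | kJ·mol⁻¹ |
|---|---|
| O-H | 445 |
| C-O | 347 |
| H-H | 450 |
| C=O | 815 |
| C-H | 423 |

ΔH ≈ +29 kJ

Bonds broken (reactants):
  C=O: 2 × 815 = 1630
  H-H: 3 × 450 = 1350
  Σ(broken) = 2980 kJ
Bonds formed (products):
  C-H: 3 × 423 = 1269
  C-O: 1 × 347 = 347
  O-H: 3 × 445 = 1335
  Σ(formed) = 2951 kJ
ΔH = Σ(broken) − Σ(formed) = 2980 − 2951 = +29 kJ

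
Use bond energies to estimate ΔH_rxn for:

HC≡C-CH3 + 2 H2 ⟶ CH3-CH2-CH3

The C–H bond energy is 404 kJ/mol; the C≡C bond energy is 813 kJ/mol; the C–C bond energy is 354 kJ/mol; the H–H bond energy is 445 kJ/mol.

Bonds broken (reactants):
  C≡C: 1 × 813 = 813
  C–C: 1 × 354 = 354
  C–H: 4 × 404 = 1616
  H–H: 2 × 445 = 890
  Σ(broken) = 3673 kJ
Bonds formed (products):
  C–C: 2 × 354 = 708
  C–H: 8 × 404 = 3232
  Σ(formed) = 3940 kJ
ΔH = Σ(broken) − Σ(formed) = 3673 − 3940 = −267 kJ

ΔH ≈ −267 kJ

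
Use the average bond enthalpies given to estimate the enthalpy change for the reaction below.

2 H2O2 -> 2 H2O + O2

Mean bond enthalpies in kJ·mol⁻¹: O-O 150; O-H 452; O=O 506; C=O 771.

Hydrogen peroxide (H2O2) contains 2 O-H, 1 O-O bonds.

ΔH ≈ −206 kJ

Bonds broken (reactants):
  O-H: 4 × 452 = 1808
  O-O: 2 × 150 = 300
  Σ(broken) = 2108 kJ
Bonds formed (products):
  O-H: 4 × 452 = 1808
  O=O: 1 × 506 = 506
  Σ(formed) = 2314 kJ
ΔH = Σ(broken) − Σ(formed) = 2108 − 2314 = −206 kJ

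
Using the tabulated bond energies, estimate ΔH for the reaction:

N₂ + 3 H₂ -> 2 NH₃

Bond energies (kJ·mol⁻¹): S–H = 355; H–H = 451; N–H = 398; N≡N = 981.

Bonds broken (reactants):
  H–H: 3 × 451 = 1353
  N≡N: 1 × 981 = 981
  Σ(broken) = 2334 kJ
Bonds formed (products):
  N–H: 6 × 398 = 2388
  Σ(formed) = 2388 kJ
ΔH = Σ(broken) − Σ(formed) = 2334 − 2388 = −54 kJ

ΔH ≈ −54 kJ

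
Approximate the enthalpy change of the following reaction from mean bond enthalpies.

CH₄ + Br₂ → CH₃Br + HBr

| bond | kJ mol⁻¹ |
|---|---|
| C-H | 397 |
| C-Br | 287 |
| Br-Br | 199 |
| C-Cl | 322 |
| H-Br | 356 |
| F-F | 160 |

ΔH ≈ −47 kJ

Bonds broken (reactants):
  Br-Br: 1 × 199 = 199
  C-H: 4 × 397 = 1588
  Σ(broken) = 1787 kJ
Bonds formed (products):
  C-Br: 1 × 287 = 287
  C-H: 3 × 397 = 1191
  H-Br: 1 × 356 = 356
  Σ(formed) = 1834 kJ
ΔH = Σ(broken) − Σ(formed) = 1787 − 1834 = −47 kJ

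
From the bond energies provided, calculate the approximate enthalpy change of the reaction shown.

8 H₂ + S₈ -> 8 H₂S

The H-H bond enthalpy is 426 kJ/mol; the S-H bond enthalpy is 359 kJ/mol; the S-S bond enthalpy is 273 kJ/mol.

Bonds broken (reactants):
  H-H: 8 × 426 = 3408
  S-S: 8 × 273 = 2184
  Σ(broken) = 5592 kJ
Bonds formed (products):
  S-H: 16 × 359 = 5744
  Σ(formed) = 5744 kJ
ΔH = Σ(broken) − Σ(formed) = 5592 − 5744 = −152 kJ

ΔH ≈ −152 kJ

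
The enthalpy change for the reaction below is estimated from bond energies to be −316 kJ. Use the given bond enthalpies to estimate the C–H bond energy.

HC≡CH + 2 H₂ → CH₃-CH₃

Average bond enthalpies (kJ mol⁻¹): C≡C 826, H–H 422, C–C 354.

D(C–H) ≈ 408 kJ/mol

Let D be the C–H bond energy.
Σ(broken) = 1×826 + 2×D + 2×422 = 1670 + 2D
Σ(formed) = 1×354 + 6×D = 354 + 6D
ΔH = Σ(broken) − Σ(formed) = (1670 + 2D) − (354 + 6D) = +1316 − 4D
Setting this equal to −316 kJ gives 4D = 1632, so D = 408 kJ/mol.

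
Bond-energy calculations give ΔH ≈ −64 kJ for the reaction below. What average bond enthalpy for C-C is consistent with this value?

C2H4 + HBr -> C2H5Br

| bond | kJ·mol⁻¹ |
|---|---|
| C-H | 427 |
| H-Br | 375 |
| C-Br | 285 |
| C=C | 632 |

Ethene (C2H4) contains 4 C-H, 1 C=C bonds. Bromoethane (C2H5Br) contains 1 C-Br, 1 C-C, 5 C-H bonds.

Let D be the C-C bond energy.
Σ(broken) = 4×427 + 1×632 + 1×375 = 2715
Σ(formed) = 1×285 + 1×D + 5×427 = 2420 + D
ΔH = Σ(broken) − Σ(formed) = (2715) − (2420 + D) = +295 − D
Setting this equal to −64 kJ gives D = 359 kJ/mol.

D(C-C) ≈ 359 kJ/mol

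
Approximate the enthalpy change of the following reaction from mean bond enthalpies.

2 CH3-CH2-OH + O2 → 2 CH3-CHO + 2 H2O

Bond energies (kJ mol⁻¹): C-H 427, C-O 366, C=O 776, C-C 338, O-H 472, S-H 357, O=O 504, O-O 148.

Bonds broken (reactants):
  C-C: 2 × 338 = 676
  C-H: 10 × 427 = 4270
  C-O: 2 × 366 = 732
  O-H: 2 × 472 = 944
  O=O: 1 × 504 = 504
  Σ(broken) = 7126 kJ
Bonds formed (products):
  C-C: 2 × 338 = 676
  C-H: 8 × 427 = 3416
  C=O: 2 × 776 = 1552
  O-H: 4 × 472 = 1888
  Σ(formed) = 7532 kJ
ΔH = Σ(broken) − Σ(formed) = 7126 − 7532 = −406 kJ

ΔH ≈ −406 kJ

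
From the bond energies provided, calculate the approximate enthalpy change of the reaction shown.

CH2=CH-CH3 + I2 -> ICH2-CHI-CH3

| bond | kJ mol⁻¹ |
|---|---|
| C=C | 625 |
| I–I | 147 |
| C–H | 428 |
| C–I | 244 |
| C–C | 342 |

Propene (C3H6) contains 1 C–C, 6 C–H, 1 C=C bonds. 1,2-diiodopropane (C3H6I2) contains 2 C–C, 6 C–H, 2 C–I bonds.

Bonds broken (reactants):
  C–C: 1 × 342 = 342
  C–H: 6 × 428 = 2568
  C=C: 1 × 625 = 625
  I–I: 1 × 147 = 147
  Σ(broken) = 3682 kJ
Bonds formed (products):
  C–C: 2 × 342 = 684
  C–H: 6 × 428 = 2568
  C–I: 2 × 244 = 488
  Σ(formed) = 3740 kJ
ΔH = Σ(broken) − Σ(formed) = 3682 − 3740 = −58 kJ

ΔH ≈ −58 kJ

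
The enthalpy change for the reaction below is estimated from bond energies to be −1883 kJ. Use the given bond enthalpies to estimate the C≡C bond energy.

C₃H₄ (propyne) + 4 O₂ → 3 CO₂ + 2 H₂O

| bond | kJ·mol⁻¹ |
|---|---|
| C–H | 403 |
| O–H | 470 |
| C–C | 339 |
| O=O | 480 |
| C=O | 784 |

Let D be the C≡C bond energy.
Σ(broken) = 1×D + 1×339 + 4×403 + 4×480 = 3871 + D
Σ(formed) = 6×784 + 4×470 = 6584
ΔH = Σ(broken) − Σ(formed) = (3871 + D) − (6584) = −2713 + D
Setting this equal to −1883 kJ gives D = 830 kJ/mol.

D(C≡C) ≈ 830 kJ/mol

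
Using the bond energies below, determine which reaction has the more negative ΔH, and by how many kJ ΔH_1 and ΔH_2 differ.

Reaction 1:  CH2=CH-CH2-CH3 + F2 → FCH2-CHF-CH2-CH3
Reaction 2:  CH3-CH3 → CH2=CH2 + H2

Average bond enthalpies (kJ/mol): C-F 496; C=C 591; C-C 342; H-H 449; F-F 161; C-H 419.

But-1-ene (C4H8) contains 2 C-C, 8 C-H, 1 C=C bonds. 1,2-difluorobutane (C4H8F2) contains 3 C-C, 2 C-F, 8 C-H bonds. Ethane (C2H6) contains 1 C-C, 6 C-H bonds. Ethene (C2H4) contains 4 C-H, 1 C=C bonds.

Reaction 1, by 722 kJ

Reaction 1:
  Bonds broken (reactants):
    C-C: 2 × 342 = 684
    C-H: 8 × 419 = 3352
    C=C: 1 × 591 = 591
    F-F: 1 × 161 = 161
    Σ(broken) = 4788 kJ
  Bonds formed (products):
    C-C: 3 × 342 = 1026
    C-F: 2 × 496 = 992
    C-H: 8 × 419 = 3352
    Σ(formed) = 5370 kJ
  ΔH_1 = 4788 − 5370 = −582 kJ
Reaction 2:
  Bonds broken (reactants):
    C-C: 1 × 342 = 342
    C-H: 6 × 419 = 2514
    Σ(broken) = 2856 kJ
  Bonds formed (products):
    C-H: 4 × 419 = 1676
    C=C: 1 × 591 = 591
    H-H: 1 × 449 = 449
    Σ(formed) = 2716 kJ
  ΔH_2 = 2856 − 2716 = +140 kJ
ΔH_1 − ΔH_2 = −722 kJ, so reaction 1 has the more negative ΔH; |ΔH_1 − ΔH_2| = 722 kJ.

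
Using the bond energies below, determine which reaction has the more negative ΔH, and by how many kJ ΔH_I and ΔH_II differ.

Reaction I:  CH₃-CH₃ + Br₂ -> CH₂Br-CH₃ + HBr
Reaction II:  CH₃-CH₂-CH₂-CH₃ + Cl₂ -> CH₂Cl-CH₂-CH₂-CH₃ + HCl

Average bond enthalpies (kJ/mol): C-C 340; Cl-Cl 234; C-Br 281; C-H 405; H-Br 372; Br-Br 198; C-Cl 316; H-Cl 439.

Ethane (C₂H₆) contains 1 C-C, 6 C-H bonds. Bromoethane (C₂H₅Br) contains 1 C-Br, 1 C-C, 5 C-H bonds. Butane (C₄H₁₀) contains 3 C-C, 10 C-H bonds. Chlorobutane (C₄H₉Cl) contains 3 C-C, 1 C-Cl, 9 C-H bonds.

Reaction I:
  Bonds broken (reactants):
    Br-Br: 1 × 198 = 198
    C-C: 1 × 340 = 340
    C-H: 6 × 405 = 2430
    Σ(broken) = 2968 kJ
  Bonds formed (products):
    C-Br: 1 × 281 = 281
    C-C: 1 × 340 = 340
    C-H: 5 × 405 = 2025
    H-Br: 1 × 372 = 372
    Σ(formed) = 3018 kJ
  ΔH_I = 2968 − 3018 = −50 kJ
Reaction II:
  Bonds broken (reactants):
    C-C: 3 × 340 = 1020
    C-H: 10 × 405 = 4050
    Cl-Cl: 1 × 234 = 234
    Σ(broken) = 5304 kJ
  Bonds formed (products):
    C-C: 3 × 340 = 1020
    C-Cl: 1 × 316 = 316
    C-H: 9 × 405 = 3645
    H-Cl: 1 × 439 = 439
    Σ(formed) = 5420 kJ
  ΔH_II = 5304 − 5420 = −116 kJ
ΔH_I − ΔH_II = +66 kJ, so reaction II has the more negative ΔH; |ΔH_I − ΔH_II| = 66 kJ.

Reaction II, by 66 kJ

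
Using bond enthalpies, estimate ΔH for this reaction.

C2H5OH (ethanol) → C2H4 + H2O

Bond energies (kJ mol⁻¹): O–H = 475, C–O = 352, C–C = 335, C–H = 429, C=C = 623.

Bonds broken (reactants):
  C–C: 1 × 335 = 335
  C–H: 5 × 429 = 2145
  C–O: 1 × 352 = 352
  O–H: 1 × 475 = 475
  Σ(broken) = 3307 kJ
Bonds formed (products):
  C–H: 4 × 429 = 1716
  C=C: 1 × 623 = 623
  O–H: 2 × 475 = 950
  Σ(formed) = 3289 kJ
ΔH = Σ(broken) − Σ(formed) = 3307 − 3289 = +18 kJ

ΔH ≈ +18 kJ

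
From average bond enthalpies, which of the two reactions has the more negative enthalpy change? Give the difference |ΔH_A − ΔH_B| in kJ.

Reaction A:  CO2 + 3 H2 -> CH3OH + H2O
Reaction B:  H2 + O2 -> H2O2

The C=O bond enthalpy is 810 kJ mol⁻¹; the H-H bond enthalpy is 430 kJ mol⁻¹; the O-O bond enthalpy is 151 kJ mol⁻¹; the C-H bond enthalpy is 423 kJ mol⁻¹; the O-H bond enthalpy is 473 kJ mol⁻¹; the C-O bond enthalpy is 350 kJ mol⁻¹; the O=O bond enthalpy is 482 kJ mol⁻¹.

Reaction B, by 57 kJ

Reaction A:
  Bonds broken (reactants):
    C=O: 2 × 810 = 1620
    H-H: 3 × 430 = 1290
    Σ(broken) = 2910 kJ
  Bonds formed (products):
    C-H: 3 × 423 = 1269
    C-O: 1 × 350 = 350
    O-H: 3 × 473 = 1419
    Σ(formed) = 3038 kJ
  ΔH_A = 2910 − 3038 = −128 kJ
Reaction B:
  Bonds broken (reactants):
    H-H: 1 × 430 = 430
    O=O: 1 × 482 = 482
    Σ(broken) = 912 kJ
  Bonds formed (products):
    O-H: 2 × 473 = 946
    O-O: 1 × 151 = 151
    Σ(formed) = 1097 kJ
  ΔH_B = 912 − 1097 = −185 kJ
ΔH_A − ΔH_B = +57 kJ, so reaction B has the more negative ΔH; |ΔH_A − ΔH_B| = 57 kJ.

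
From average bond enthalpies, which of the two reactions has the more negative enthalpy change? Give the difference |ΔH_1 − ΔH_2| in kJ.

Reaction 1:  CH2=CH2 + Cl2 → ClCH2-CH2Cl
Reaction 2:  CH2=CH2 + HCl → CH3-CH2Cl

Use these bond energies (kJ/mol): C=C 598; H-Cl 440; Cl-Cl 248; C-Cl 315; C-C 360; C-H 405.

Reaction 1, by 102 kJ

Reaction 1:
  Bonds broken (reactants):
    C-H: 4 × 405 = 1620
    C=C: 1 × 598 = 598
    Cl-Cl: 1 × 248 = 248
    Σ(broken) = 2466 kJ
  Bonds formed (products):
    C-C: 1 × 360 = 360
    C-Cl: 2 × 315 = 630
    C-H: 4 × 405 = 1620
    Σ(formed) = 2610 kJ
  ΔH_1 = 2466 − 2610 = −144 kJ
Reaction 2:
  Bonds broken (reactants):
    C-H: 4 × 405 = 1620
    C=C: 1 × 598 = 598
    H-Cl: 1 × 440 = 440
    Σ(broken) = 2658 kJ
  Bonds formed (products):
    C-C: 1 × 360 = 360
    C-Cl: 1 × 315 = 315
    C-H: 5 × 405 = 2025
    Σ(formed) = 2700 kJ
  ΔH_2 = 2658 − 2700 = −42 kJ
ΔH_1 − ΔH_2 = −102 kJ, so reaction 1 has the more negative ΔH; |ΔH_1 − ΔH_2| = 102 kJ.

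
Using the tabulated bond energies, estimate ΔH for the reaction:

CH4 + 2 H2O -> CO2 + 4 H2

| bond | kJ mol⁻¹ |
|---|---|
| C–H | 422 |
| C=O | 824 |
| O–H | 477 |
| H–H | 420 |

Bonds broken (reactants):
  C–H: 4 × 422 = 1688
  O–H: 4 × 477 = 1908
  Σ(broken) = 3596 kJ
Bonds formed (products):
  C=O: 2 × 824 = 1648
  H–H: 4 × 420 = 1680
  Σ(formed) = 3328 kJ
ΔH = Σ(broken) − Σ(formed) = 3596 − 3328 = +268 kJ

ΔH ≈ +268 kJ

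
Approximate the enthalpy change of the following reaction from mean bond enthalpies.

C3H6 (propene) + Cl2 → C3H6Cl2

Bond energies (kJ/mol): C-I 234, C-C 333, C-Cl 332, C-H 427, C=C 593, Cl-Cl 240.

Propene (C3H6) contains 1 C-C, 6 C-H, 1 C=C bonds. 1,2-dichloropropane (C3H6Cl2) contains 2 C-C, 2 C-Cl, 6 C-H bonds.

Bonds broken (reactants):
  C-C: 1 × 333 = 333
  C-H: 6 × 427 = 2562
  C=C: 1 × 593 = 593
  Cl-Cl: 1 × 240 = 240
  Σ(broken) = 3728 kJ
Bonds formed (products):
  C-C: 2 × 333 = 666
  C-Cl: 2 × 332 = 664
  C-H: 6 × 427 = 2562
  Σ(formed) = 3892 kJ
ΔH = Σ(broken) − Σ(formed) = 3728 − 3892 = −164 kJ

ΔH ≈ −164 kJ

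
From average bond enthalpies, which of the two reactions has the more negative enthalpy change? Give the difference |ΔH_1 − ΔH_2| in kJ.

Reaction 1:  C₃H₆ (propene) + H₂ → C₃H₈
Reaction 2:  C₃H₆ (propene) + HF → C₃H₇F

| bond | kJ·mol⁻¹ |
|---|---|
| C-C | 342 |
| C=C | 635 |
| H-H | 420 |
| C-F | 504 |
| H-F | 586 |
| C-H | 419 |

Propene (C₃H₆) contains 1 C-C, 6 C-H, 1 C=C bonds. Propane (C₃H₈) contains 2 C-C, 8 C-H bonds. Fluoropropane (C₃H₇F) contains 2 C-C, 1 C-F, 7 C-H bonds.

Reaction 1:
  Bonds broken (reactants):
    C-C: 1 × 342 = 342
    C-H: 6 × 419 = 2514
    C=C: 1 × 635 = 635
    H-H: 1 × 420 = 420
    Σ(broken) = 3911 kJ
  Bonds formed (products):
    C-C: 2 × 342 = 684
    C-H: 8 × 419 = 3352
    Σ(formed) = 4036 kJ
  ΔH_1 = 3911 − 4036 = −125 kJ
Reaction 2:
  Bonds broken (reactants):
    C-C: 1 × 342 = 342
    C-H: 6 × 419 = 2514
    C=C: 1 × 635 = 635
    H-F: 1 × 586 = 586
    Σ(broken) = 4077 kJ
  Bonds formed (products):
    C-C: 2 × 342 = 684
    C-F: 1 × 504 = 504
    C-H: 7 × 419 = 2933
    Σ(formed) = 4121 kJ
  ΔH_2 = 4077 − 4121 = −44 kJ
ΔH_1 − ΔH_2 = −81 kJ, so reaction 1 has the more negative ΔH; |ΔH_1 − ΔH_2| = 81 kJ.

Reaction 1, by 81 kJ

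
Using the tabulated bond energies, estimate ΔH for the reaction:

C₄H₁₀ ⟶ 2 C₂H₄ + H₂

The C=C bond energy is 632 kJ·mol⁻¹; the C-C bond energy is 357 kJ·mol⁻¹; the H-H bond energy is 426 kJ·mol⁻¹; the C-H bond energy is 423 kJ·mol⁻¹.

Bonds broken (reactants):
  C-C: 3 × 357 = 1071
  C-H: 10 × 423 = 4230
  Σ(broken) = 5301 kJ
Bonds formed (products):
  C-H: 8 × 423 = 3384
  C=C: 2 × 632 = 1264
  H-H: 1 × 426 = 426
  Σ(formed) = 5074 kJ
ΔH = Σ(broken) − Σ(formed) = 5301 − 5074 = +227 kJ

ΔH ≈ +227 kJ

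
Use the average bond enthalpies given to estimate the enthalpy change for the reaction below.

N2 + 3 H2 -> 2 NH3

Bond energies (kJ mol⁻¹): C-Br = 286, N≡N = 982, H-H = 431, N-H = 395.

ΔH ≈ −95 kJ

Bonds broken (reactants):
  H-H: 3 × 431 = 1293
  N≡N: 1 × 982 = 982
  Σ(broken) = 2275 kJ
Bonds formed (products):
  N-H: 6 × 395 = 2370
  Σ(formed) = 2370 kJ
ΔH = Σ(broken) − Σ(formed) = 2275 − 2370 = −95 kJ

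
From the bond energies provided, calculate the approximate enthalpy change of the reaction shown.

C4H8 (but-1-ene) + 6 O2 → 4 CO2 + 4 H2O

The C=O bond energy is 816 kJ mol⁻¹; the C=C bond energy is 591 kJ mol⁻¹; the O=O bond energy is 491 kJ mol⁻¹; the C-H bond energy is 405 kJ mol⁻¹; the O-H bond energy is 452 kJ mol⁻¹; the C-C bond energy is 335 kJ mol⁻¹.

Bonds broken (reactants):
  C-C: 2 × 335 = 670
  C-H: 8 × 405 = 3240
  C=C: 1 × 591 = 591
  O=O: 6 × 491 = 2946
  Σ(broken) = 7447 kJ
Bonds formed (products):
  C=O: 8 × 816 = 6528
  O-H: 8 × 452 = 3616
  Σ(formed) = 10144 kJ
ΔH = Σ(broken) − Σ(formed) = 7447 − 10144 = −2697 kJ

ΔH ≈ −2697 kJ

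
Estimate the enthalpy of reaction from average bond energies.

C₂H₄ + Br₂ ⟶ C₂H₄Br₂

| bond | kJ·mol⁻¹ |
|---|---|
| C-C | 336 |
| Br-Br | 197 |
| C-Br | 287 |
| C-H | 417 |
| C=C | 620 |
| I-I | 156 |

Bonds broken (reactants):
  Br-Br: 1 × 197 = 197
  C-H: 4 × 417 = 1668
  C=C: 1 × 620 = 620
  Σ(broken) = 2485 kJ
Bonds formed (products):
  C-Br: 2 × 287 = 574
  C-C: 1 × 336 = 336
  C-H: 4 × 417 = 1668
  Σ(formed) = 2578 kJ
ΔH = Σ(broken) − Σ(formed) = 2485 − 2578 = −93 kJ

ΔH ≈ −93 kJ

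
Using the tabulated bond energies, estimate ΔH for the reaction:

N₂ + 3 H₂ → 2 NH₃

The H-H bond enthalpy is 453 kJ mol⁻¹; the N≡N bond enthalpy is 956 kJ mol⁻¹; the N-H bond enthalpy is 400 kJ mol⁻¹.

ΔH ≈ −85 kJ

Bonds broken (reactants):
  H-H: 3 × 453 = 1359
  N≡N: 1 × 956 = 956
  Σ(broken) = 2315 kJ
Bonds formed (products):
  N-H: 6 × 400 = 2400
  Σ(formed) = 2400 kJ
ΔH = Σ(broken) − Σ(formed) = 2315 − 2400 = −85 kJ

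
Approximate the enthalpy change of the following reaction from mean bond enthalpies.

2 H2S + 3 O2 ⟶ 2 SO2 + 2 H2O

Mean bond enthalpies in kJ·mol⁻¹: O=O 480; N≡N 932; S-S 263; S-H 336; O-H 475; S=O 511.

Bonds broken (reactants):
  O=O: 3 × 480 = 1440
  S-H: 4 × 336 = 1344
  Σ(broken) = 2784 kJ
Bonds formed (products):
  O-H: 4 × 475 = 1900
  S=O: 4 × 511 = 2044
  Σ(formed) = 3944 kJ
ΔH = Σ(broken) − Σ(formed) = 2784 − 3944 = −1160 kJ

ΔH ≈ −1160 kJ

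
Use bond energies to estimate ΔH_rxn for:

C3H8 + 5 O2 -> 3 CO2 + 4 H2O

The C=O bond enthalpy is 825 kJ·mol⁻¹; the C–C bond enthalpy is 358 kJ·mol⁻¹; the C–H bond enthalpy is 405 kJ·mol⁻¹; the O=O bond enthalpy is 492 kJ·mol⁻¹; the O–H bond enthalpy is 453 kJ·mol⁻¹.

Bonds broken (reactants):
  C–C: 2 × 358 = 716
  C–H: 8 × 405 = 3240
  O=O: 5 × 492 = 2460
  Σ(broken) = 6416 kJ
Bonds formed (products):
  C=O: 6 × 825 = 4950
  O–H: 8 × 453 = 3624
  Σ(formed) = 8574 kJ
ΔH = Σ(broken) − Σ(formed) = 6416 − 8574 = −2158 kJ

ΔH ≈ −2158 kJ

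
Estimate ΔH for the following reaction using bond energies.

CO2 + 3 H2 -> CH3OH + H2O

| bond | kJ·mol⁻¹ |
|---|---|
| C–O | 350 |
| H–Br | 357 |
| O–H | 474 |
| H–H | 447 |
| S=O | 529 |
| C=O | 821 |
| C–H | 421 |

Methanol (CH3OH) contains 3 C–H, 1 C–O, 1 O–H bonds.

Bonds broken (reactants):
  C=O: 2 × 821 = 1642
  H–H: 3 × 447 = 1341
  Σ(broken) = 2983 kJ
Bonds formed (products):
  C–H: 3 × 421 = 1263
  C–O: 1 × 350 = 350
  O–H: 3 × 474 = 1422
  Σ(formed) = 3035 kJ
ΔH = Σ(broken) − Σ(formed) = 2983 − 3035 = −52 kJ

ΔH ≈ −52 kJ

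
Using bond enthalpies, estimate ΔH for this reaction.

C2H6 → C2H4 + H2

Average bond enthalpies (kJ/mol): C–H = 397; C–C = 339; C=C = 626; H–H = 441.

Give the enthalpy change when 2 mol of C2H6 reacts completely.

ΔH = +132 kJ

Bonds broken (reactants):
  C–C: 1 × 339 = 339
  C–H: 6 × 397 = 2382
  Σ(broken) = 2721 kJ
Bonds formed (products):
  C–H: 4 × 397 = 1588
  C=C: 1 × 626 = 626
  H–H: 1 × 441 = 441
  Σ(formed) = 2655 kJ
ΔH = Σ(broken) − Σ(formed) = 2721 − 2655 = +66 kJ
For 2× the reaction as written: 2 × (+66) = +132 kJ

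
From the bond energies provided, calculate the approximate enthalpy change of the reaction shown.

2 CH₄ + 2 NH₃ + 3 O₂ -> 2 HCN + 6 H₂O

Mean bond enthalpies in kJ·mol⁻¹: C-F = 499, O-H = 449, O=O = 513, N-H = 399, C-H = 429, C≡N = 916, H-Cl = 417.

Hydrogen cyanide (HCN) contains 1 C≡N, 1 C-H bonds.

ΔH ≈ −713 kJ

Bonds broken (reactants):
  C-H: 8 × 429 = 3432
  N-H: 6 × 399 = 2394
  O=O: 3 × 513 = 1539
  Σ(broken) = 7365 kJ
Bonds formed (products):
  C≡N: 2 × 916 = 1832
  C-H: 2 × 429 = 858
  O-H: 12 × 449 = 5388
  Σ(formed) = 8078 kJ
ΔH = Σ(broken) − Σ(formed) = 7365 − 8078 = −713 kJ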